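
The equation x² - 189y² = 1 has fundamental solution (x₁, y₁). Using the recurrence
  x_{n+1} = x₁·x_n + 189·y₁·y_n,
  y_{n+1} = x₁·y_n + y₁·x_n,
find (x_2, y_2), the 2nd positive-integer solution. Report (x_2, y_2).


Step 1: Find the fundamental solution (x₁, y₁) of x² - 189y² = 1.
  Expand √189 as a continued fraction. a₀ = ⌊√189⌋ = 13; iterate m_{k+1} = d_k·a_k − m_k, d_{k+1} = (189 − m_{k+1}²)/d_k, a_{k+1} = ⌊(a₀ + m_{k+1})/d_{k+1}⌋ (starting m₀ = 0, d₀ = 1), with convergents p_k = a_k·p_{k-1} + p_{k-2}, q_k = a_k·q_{k-1} + q_{k-2} (p₋₁ = 1, q₋₁ = 0):
  k = 0: a₀ = 13; p₀/q₀ = 13/1; p₀² − 189·q₀² = 169 − 189 = -20.
  k = 1: m = 13, d = 20, a = ⌊(13 + 13)/20⌋ = 1; p/q = (1·13 + 1)/(1·1 + 0) = 14/1; p² − 189·q² = 196 − 189 = 7.
  k = 2: m = 7, d = 7, a = ⌊(13 + 7)/7⌋ = 2; p/q = (2·14 + 13)/(2·1 + 1) = 41/3; p² − 189·q² = 1681 − 1701 = -20.
  k = 3: m = 7, d = 20, a = ⌊(13 + 7)/20⌋ = 1; p/q = (1·41 + 14)/(1·3 + 1) = 55/4; p² − 189·q² = 3025 − 3024 = 1.
  The first convergent with p² − 189·q² = 1 gives the fundamental solution (x₁, y₁) = (55, 4).
Step 2: Apply the recurrence (x_{n+1}, y_{n+1}) = (x₁x_n + 189y₁y_n, x₁y_n + y₁x_n) repeatedly.
  From (x_1, y_1) = (55, 4): x_2 = 55·55 + 189·4·4 = 6049; y_2 = 55·4 + 4·55 = 440.
Step 3: Verify x_2² - 189·y_2² = 36590401 - 36590400 = 1 (should be 1). ✓

(x_1, y_1) = (55, 4); (x_2, y_2) = (6049, 440).


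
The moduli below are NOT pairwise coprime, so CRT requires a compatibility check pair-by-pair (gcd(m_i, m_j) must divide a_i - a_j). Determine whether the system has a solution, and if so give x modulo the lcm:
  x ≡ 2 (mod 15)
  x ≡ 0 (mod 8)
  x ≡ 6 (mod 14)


Moduli 15, 8, 14 are not pairwise coprime, so CRT works modulo lcm(m_i) when all pairwise compatibility conditions hold.
Pairwise compatibility: gcd(m_i, m_j) must divide a_i - a_j for every pair.
Merge one congruence at a time:
  Start: x ≡ 2 (mod 15).
  Combine with x ≡ 0 (mod 8): gcd(15, 8) = 1; 0 - 2 = -2, which IS divisible by 1, so compatible.
    Write x = 2 + 15·t and substitute into x ≡ 0 (mod 8): 15·t ≡ 0 − 2 = -2 (mod 8).
    Reduce coefficients mod 8: 7·t ≡ 6 (mod 8).
    The inverse of 7 mod 8 is 7 (since 7·7 = 49 = 6·8 + 1), so t ≡ 7·6 = 42 ≡ 2 (mod 8).
    Then x = 2 + 15·2 = 32, valid modulo lcm(15, 8) = 120: x ≡ 32 (mod 120).
  Combine with x ≡ 6 (mod 14): gcd(120, 14) = 2; 6 - 32 = -26, which IS divisible by 2, so compatible.
    Write x = 32 + 120·t and substitute into x ≡ 6 (mod 14): 120·t ≡ 6 − 32 = -26 (mod 14).
    Divide the congruence (and modulus) by g = 2: 60·t ≡ -13 (mod 7).
    Reduce coefficients mod 7: 4·t ≡ 1 (mod 7).
    The inverse of 4 mod 7 is 2 (since 4·2 = 8 = 1·7 + 1), so t ≡ 2·1 = 2 ≡ 2 (mod 7).
    Then x = 32 + 120·2 = 272, valid modulo lcm(120, 14) = 840: x ≡ 272 (mod 840).
Verify: 272 mod 15 = 2, 272 mod 8 = 0, 272 mod 14 = 6.

x ≡ 272 (mod 840).


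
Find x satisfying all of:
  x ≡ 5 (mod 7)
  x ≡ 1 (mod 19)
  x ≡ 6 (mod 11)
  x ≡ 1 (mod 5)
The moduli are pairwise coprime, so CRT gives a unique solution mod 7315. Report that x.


Product of moduli M = 7 · 19 · 11 · 5 = 7315.
Merge one congruence at a time:
  Start: x ≡ 5 (mod 7).
  Combine with x ≡ 1 (mod 19); new modulus lcm = 133.
    Write x = 5 + 7·t and substitute into x ≡ 1 (mod 19): 7·t ≡ 1 − 5 = -4 (mod 19).
    Reduce coefficients mod 19: 7·t ≡ 15 (mod 19).
    The inverse of 7 mod 19 is 11 (since 7·11 = 77 = 4·19 + 1), so t ≡ 11·15 = 165 ≡ 13 (mod 19).
    Then x = 5 + 7·13 = 96, valid modulo lcm(7, 19) = 133: x ≡ 96 (mod 133).
  Combine with x ≡ 6 (mod 11); new modulus lcm = 1463.
    Write x = 96 + 133·t and substitute into x ≡ 6 (mod 11): 133·t ≡ 6 − 96 = -90 (mod 11).
    Reduce coefficients mod 11: 1·t ≡ 9 (mod 11).
    So t ≡ 9 (mod 11).
    Then x = 96 + 133·9 = 1293, valid modulo lcm(133, 11) = 1463: x ≡ 1293 (mod 1463).
  Combine with x ≡ 1 (mod 5); new modulus lcm = 7315.
    Write x = 1293 + 1463·t and substitute into x ≡ 1 (mod 5): 1463·t ≡ 1 − 1293 = -1292 (mod 5).
    Reduce coefficients mod 5: 3·t ≡ 3 (mod 5).
    The inverse of 3 mod 5 is 2 (since 3·2 = 6 = 1·5 + 1), so t ≡ 2·3 = 6 ≡ 1 (mod 5).
    Then x = 1293 + 1463·1 = 2756, valid modulo lcm(1463, 5) = 7315: x ≡ 2756 (mod 7315).
Verify against each original: 2756 mod 7 = 5, 2756 mod 19 = 1, 2756 mod 11 = 6, 2756 mod 5 = 1.

x ≡ 2756 (mod 7315).


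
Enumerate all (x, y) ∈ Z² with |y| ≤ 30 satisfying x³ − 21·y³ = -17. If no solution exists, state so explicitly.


The equation is x³ - 21y³ = -17. For fixed y, x³ = 21·y³ − 17, so a solution requires the RHS to be a perfect cube.
Strategy: iterate y from -30 to 30, compute RHS = 21·y³ − 17, and check whether it is a (positive or negative) perfect cube.
Check small values of y:
  y = 0: RHS = -17 is not a perfect cube.
  y = 1: RHS = 4 is not a perfect cube.
  y = -1: RHS = -38 is not a perfect cube.
  y = 2: RHS = 151 is not a perfect cube.
  y = -2: RHS = -185 is not a perfect cube.
  y = 3: RHS = 550 is not a perfect cube.
  y = -3: RHS = -584 is not a perfect cube.
Continuing the search up to |y| = 30 finds no solutions either.
No (x, y) in the scanned range satisfies the equation.

No integer solutions with |y| ≤ 30.


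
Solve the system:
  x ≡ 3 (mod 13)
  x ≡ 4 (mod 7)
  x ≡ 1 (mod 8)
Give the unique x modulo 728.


Moduli 13, 7, 8 are pairwise coprime; by CRT there is a unique solution modulo M = 13 · 7 · 8 = 728.
Solve pairwise, accumulating the modulus:
  Start with x ≡ 3 (mod 13).
  Combine with x ≡ 4 (mod 7): since gcd(13, 7) = 1, we get a unique residue mod 91.
    Write x = 3 + 13·t and substitute into x ≡ 4 (mod 7): 13·t ≡ 4 − 3 = 1 (mod 7).
    Reduce coefficients mod 7: 6·t ≡ 1 (mod 7).
    The inverse of 6 mod 7 is 6 (since 6·6 = 36 = 5·7 + 1), so t ≡ 6·1 = 6 ≡ 6 (mod 7).
    Then x = 3 + 13·6 = 81, valid modulo lcm(13, 7) = 91: x ≡ 81 (mod 91).
  Combine with x ≡ 1 (mod 8): since gcd(91, 8) = 1, we get a unique residue mod 728.
    Write x = 81 + 91·t and substitute into x ≡ 1 (mod 8): 91·t ≡ 1 − 81 = -80 (mod 8).
    Reduce coefficients mod 8: 3·t ≡ 0 (mod 8).
    The inverse of 3 mod 8 is 3 (since 3·3 = 9 = 1·8 + 1), so t ≡ 3·0 = 0 ≡ 0 (mod 8).
    Then x = 81 + 91·0 = 81, valid modulo lcm(91, 8) = 728: x ≡ 81 (mod 728).
Verify: 81 mod 13 = 3 ✓, 81 mod 7 = 4 ✓, 81 mod 8 = 1 ✓.

x ≡ 81 (mod 728).


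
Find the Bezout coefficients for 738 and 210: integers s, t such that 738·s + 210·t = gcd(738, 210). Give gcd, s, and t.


Euclidean algorithm on (738, 210) — divide until remainder is 0:
  738 = 3 · 210 + 108
  210 = 1 · 108 + 102
  108 = 1 · 102 + 6
  102 = 17 · 6 + 0
gcd(738, 210) = 6.
Track Bezout coefficients alongside the remainders: start with r₀ = 738 = a·1 + b·0 (s = 1, t = 0) and r₁ = 210 = a·0 + b·1 (s = 0, t = 1); each new remainder r_{k+1} = r_{k-1} − q_k·r_k inherits s_{k+1} = s_{k-1} − q_k·s_k, t_{k+1} = t_{k-1} − q_k·t_k, so r_k = a·s_k + b·t_k at every step:
  q = 3: r = 108, s = 1 − 3·0 = 1, t = 0 − 3·1 = -3  (check: 738·1 + 210·(-3) = 108)
  q = 1: r = 102, s = 0 − 1·1 = -1, t = 1 − 1·(-3) = 4  (check: 738·(-1) + 210·4 = 102)
  q = 1: r = 6, s = 1 − 1·(-1) = 2, t = -3 − 1·4 = -7  (check: 738·2 + 210·(-7) = 6)
The row with r = 6 (the gcd) gives the Bezout coefficients s = 2, t = -7.
Result: 738 · (2) + 210 · (-7) = 6.

gcd(738, 210) = 6; s = 2, t = -7 (check: 738·2 + 210·(-7) = 6).


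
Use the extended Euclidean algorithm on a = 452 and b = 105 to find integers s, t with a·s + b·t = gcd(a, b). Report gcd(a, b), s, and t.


Euclidean algorithm on (452, 105) — divide until remainder is 0:
  452 = 4 · 105 + 32
  105 = 3 · 32 + 9
  32 = 3 · 9 + 5
  9 = 1 · 5 + 4
  5 = 1 · 4 + 1
  4 = 4 · 1 + 0
gcd(452, 105) = 1.
Track Bezout coefficients alongside the remainders: start with r₀ = 452 = a·1 + b·0 (s = 1, t = 0) and r₁ = 105 = a·0 + b·1 (s = 0, t = 1); each new remainder r_{k+1} = r_{k-1} − q_k·r_k inherits s_{k+1} = s_{k-1} − q_k·s_k, t_{k+1} = t_{k-1} − q_k·t_k, so r_k = a·s_k + b·t_k at every step:
  q = 4: r = 32, s = 1 − 4·0 = 1, t = 0 − 4·1 = -4  (check: 452·1 + 105·(-4) = 32)
  q = 3: r = 9, s = 0 − 3·1 = -3, t = 1 − 3·(-4) = 13  (check: 452·(-3) + 105·13 = 9)
  q = 3: r = 5, s = 1 − 3·(-3) = 10, t = -4 − 3·13 = -43  (check: 452·10 + 105·(-43) = 5)
  q = 1: r = 4, s = -3 − 1·10 = -13, t = 13 − 1·(-43) = 56  (check: 452·(-13) + 105·56 = 4)
  q = 1: r = 1, s = 10 − 1·(-13) = 23, t = -43 − 1·56 = -99  (check: 452·23 + 105·(-99) = 1)
The row with r = 1 (the gcd) gives the Bezout coefficients s = 23, t = -99.
Result: 452 · (23) + 105 · (-99) = 1.

gcd(452, 105) = 1; s = 23, t = -99 (check: 452·23 + 105·(-99) = 1).


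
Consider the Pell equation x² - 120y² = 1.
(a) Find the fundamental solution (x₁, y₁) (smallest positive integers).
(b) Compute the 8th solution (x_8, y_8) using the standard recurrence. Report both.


Step 1: Find the fundamental solution (x₁, y₁) of x² - 120y² = 1.
  Expand √120 as a continued fraction. a₀ = ⌊√120⌋ = 10; iterate m_{k+1} = d_k·a_k − m_k, d_{k+1} = (120 − m_{k+1}²)/d_k, a_{k+1} = ⌊(a₀ + m_{k+1})/d_{k+1}⌋ (starting m₀ = 0, d₀ = 1), with convergents p_k = a_k·p_{k-1} + p_{k-2}, q_k = a_k·q_{k-1} + q_{k-2} (p₋₁ = 1, q₋₁ = 0):
  k = 0: a₀ = 10; p₀/q₀ = 10/1; p₀² − 120·q₀² = 100 − 120 = -20.
  k = 1: m = 10, d = 20, a = ⌊(10 + 10)/20⌋ = 1; p/q = (1·10 + 1)/(1·1 + 0) = 11/1; p² − 120·q² = 121 − 120 = 1.
  The first convergent with p² − 120·q² = 1 gives the fundamental solution (x₁, y₁) = (11, 1).
Step 2: Apply the recurrence (x_{n+1}, y_{n+1}) = (x₁x_n + 120y₁y_n, x₁y_n + y₁x_n) repeatedly.
  From (x_1, y_1) = (11, 1): x_2 = 11·11 + 120·1·1 = 241; y_2 = 11·1 + 1·11 = 22.
  From (x_2, y_2) = (241, 22): x_3 = 11·241 + 120·1·22 = 5291; y_3 = 11·22 + 1·241 = 483.
  From (x_3, y_3) = (5291, 483): x_4 = 11·5291 + 120·1·483 = 116161; y_4 = 11·483 + 1·5291 = 10604.
  From (x_4, y_4) = (116161, 10604): x_5 = 11·116161 + 120·1·10604 = 2550251; y_5 = 11·10604 + 1·116161 = 232805.
  From (x_5, y_5) = (2550251, 232805): x_6 = 11·2550251 + 120·1·232805 = 55989361; y_6 = 11·232805 + 1·2550251 = 5111106.
  From (x_6, y_6) = (55989361, 5111106): x_7 = 11·55989361 + 120·1·5111106 = 1229215691; y_7 = 11·5111106 + 1·55989361 = 112211527.
  From (x_7, y_7) = (1229215691, 112211527): x_8 = 11·1229215691 + 120·1·112211527 = 26986755841; y_8 = 11·112211527 + 1·1229215691 = 2463542488.
Step 3: Verify x_8² - 120·y_8² = 728284990821747617281 - 728284990821747617280 = 1 (should be 1). ✓

(x_1, y_1) = (11, 1); (x_8, y_8) = (26986755841, 2463542488).


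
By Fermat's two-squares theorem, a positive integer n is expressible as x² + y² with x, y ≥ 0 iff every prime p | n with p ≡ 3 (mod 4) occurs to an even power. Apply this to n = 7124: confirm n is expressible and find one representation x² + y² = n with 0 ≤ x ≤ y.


Step 1: Factor n = 7124 = 2^2 · 13 · 137.
Step 2: Check the mod-4 condition on each prime factor: 2 = 2 (special); 13 ≡ 1 (mod 4), exponent 1; 137 ≡ 1 (mod 4), exponent 1.
All primes ≡ 3 (mod 4) appear to even exponent (or don't appear), so by the two-squares theorem n IS expressible as a sum of two squares.
Step 3: Build a representation. Group n = k² · m with k = 2 and m = 13 · 137 = 1781 (a product of primes ≡ 1 (mod 4)); a representation of m scales to one of n via (k·x)² + (k·y)² = k²(x² + y²). Each prime p ≡ 1 (mod 4) is itself a sum of two squares; find a² by testing p − a² for a perfect square:
  13: 13 − 1² = 12, 13 − 2² = 9 = 3² ⇒ 13 = 2² + 3².
  137: 137 − 1² = 136, 137 − 2² = 133, 137 − 3² = 128, 137 − 4² = 121 = 11² ⇒ 137 = 4² + 11².
  Combine using the Brahmagupta–Fibonacci identity (a² + b²)(c² + d²) = (ac − bd)² + (ad + bc)² = (ac + bd)² + (ad − bc)²:
  13 · 137 = 1781: from (2² + 3²)(4² + 11²), take (2·4 − 3·11, 2·11 + 3·4) = (8 − 33, 22 + 12) = (-25, 34); dropping signs (only squares matter) gives (25, 34); check 25² + 34² = 625 + 1156 = 1781 ✓.
  Scale by k = 2: (2·25, 2·34) = (50, 68).
Step 4: Order so x ≤ y and verify: 50² + 68² = 2500 + 4624 = 7124 = n. ✓

n = 7124 = 50² + 68² (one valid representation with x ≤ y).


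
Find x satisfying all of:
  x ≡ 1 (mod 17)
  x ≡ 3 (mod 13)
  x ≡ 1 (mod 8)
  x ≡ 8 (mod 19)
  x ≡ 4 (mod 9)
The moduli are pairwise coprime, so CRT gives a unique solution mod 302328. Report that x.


Product of moduli M = 17 · 13 · 8 · 19 · 9 = 302328.
Merge one congruence at a time:
  Start: x ≡ 1 (mod 17).
  Combine with x ≡ 3 (mod 13); new modulus lcm = 221.
    Write x = 1 + 17·t and substitute into x ≡ 3 (mod 13): 17·t ≡ 3 − 1 = 2 (mod 13).
    Reduce coefficients mod 13: 4·t ≡ 2 (mod 13).
    The inverse of 4 mod 13 is 10 (since 4·10 = 40 = 3·13 + 1), so t ≡ 10·2 = 20 ≡ 7 (mod 13).
    Then x = 1 + 17·7 = 120, valid modulo lcm(17, 13) = 221: x ≡ 120 (mod 221).
  Combine with x ≡ 1 (mod 8); new modulus lcm = 1768.
    Write x = 120 + 221·t and substitute into x ≡ 1 (mod 8): 221·t ≡ 1 − 120 = -119 (mod 8).
    Reduce coefficients mod 8: 5·t ≡ 1 (mod 8).
    The inverse of 5 mod 8 is 5 (since 5·5 = 25 = 3·8 + 1), so t ≡ 5·1 = 5 ≡ 5 (mod 8).
    Then x = 120 + 221·5 = 1225, valid modulo lcm(221, 8) = 1768: x ≡ 1225 (mod 1768).
  Combine with x ≡ 8 (mod 19); new modulus lcm = 33592.
    Write x = 1225 + 1768·t and substitute into x ≡ 8 (mod 19): 1768·t ≡ 8 − 1225 = -1217 (mod 19).
    Reduce coefficients mod 19: 1·t ≡ 18 (mod 19).
    So t ≡ 18 (mod 19).
    Then x = 1225 + 1768·18 = 33049, valid modulo lcm(1768, 19) = 33592: x ≡ 33049 (mod 33592).
  Combine with x ≡ 4 (mod 9); new modulus lcm = 302328.
    Write x = 33049 + 33592·t and substitute into x ≡ 4 (mod 9): 33592·t ≡ 4 − 33049 = -33045 (mod 9).
    Reduce coefficients mod 9: 4·t ≡ 3 (mod 9).
    The inverse of 4 mod 9 is 7 (since 4·7 = 28 = 3·9 + 1), so t ≡ 7·3 = 21 ≡ 3 (mod 9).
    Then x = 33049 + 33592·3 = 133825, valid modulo lcm(33592, 9) = 302328: x ≡ 133825 (mod 302328).
Verify against each original: 133825 mod 17 = 1, 133825 mod 13 = 3, 133825 mod 8 = 1, 133825 mod 19 = 8, 133825 mod 9 = 4.

x ≡ 133825 (mod 302328).


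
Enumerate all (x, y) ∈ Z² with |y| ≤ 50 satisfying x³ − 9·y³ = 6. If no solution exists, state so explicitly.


The equation is x³ - 9y³ = 6. For fixed y, x³ = 9·y³ + 6, so a solution requires the RHS to be a perfect cube.
Strategy: iterate y from -50 to 50, compute RHS = 9·y³ + 6, and check whether it is a (positive or negative) perfect cube.
Check small values of y:
  y = 0: RHS = 6 is not a perfect cube.
  y = 1: RHS = 15 is not a perfect cube.
  y = -1: RHS = -3 is not a perfect cube.
  y = 2: RHS = 78 is not a perfect cube.
  y = -2: RHS = -66 is not a perfect cube.
  y = 3: RHS = 249 is not a perfect cube.
  y = -3: RHS = -237 is not a perfect cube.
Continuing the search up to |y| = 50 finds no solutions either.
No (x, y) in the scanned range satisfies the equation.

No integer solutions with |y| ≤ 50.


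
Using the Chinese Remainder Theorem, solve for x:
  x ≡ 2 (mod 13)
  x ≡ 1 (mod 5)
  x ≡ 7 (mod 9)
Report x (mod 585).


Moduli 13, 5, 9 are pairwise coprime; by CRT there is a unique solution modulo M = 13 · 5 · 9 = 585.
Solve pairwise, accumulating the modulus:
  Start with x ≡ 2 (mod 13).
  Combine with x ≡ 1 (mod 5): since gcd(13, 5) = 1, we get a unique residue mod 65.
    Write x = 2 + 13·t and substitute into x ≡ 1 (mod 5): 13·t ≡ 1 − 2 = -1 (mod 5).
    Reduce coefficients mod 5: 3·t ≡ 4 (mod 5).
    The inverse of 3 mod 5 is 2 (since 3·2 = 6 = 1·5 + 1), so t ≡ 2·4 = 8 ≡ 3 (mod 5).
    Then x = 2 + 13·3 = 41, valid modulo lcm(13, 5) = 65: x ≡ 41 (mod 65).
  Combine with x ≡ 7 (mod 9): since gcd(65, 9) = 1, we get a unique residue mod 585.
    Write x = 41 + 65·t and substitute into x ≡ 7 (mod 9): 65·t ≡ 7 − 41 = -34 (mod 9).
    Reduce coefficients mod 9: 2·t ≡ 2 (mod 9).
    The inverse of 2 mod 9 is 5 (since 2·5 = 10 = 1·9 + 1), so t ≡ 5·2 = 10 ≡ 1 (mod 9).
    Then x = 41 + 65·1 = 106, valid modulo lcm(65, 9) = 585: x ≡ 106 (mod 585).
Verify: 106 mod 13 = 2 ✓, 106 mod 5 = 1 ✓, 106 mod 9 = 7 ✓.

x ≡ 106 (mod 585).


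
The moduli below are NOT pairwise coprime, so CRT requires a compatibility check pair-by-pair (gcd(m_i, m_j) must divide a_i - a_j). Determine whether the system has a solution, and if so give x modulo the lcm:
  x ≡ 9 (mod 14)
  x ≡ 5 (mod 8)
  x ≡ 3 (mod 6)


Moduli 14, 8, 6 are not pairwise coprime, so CRT works modulo lcm(m_i) when all pairwise compatibility conditions hold.
Pairwise compatibility: gcd(m_i, m_j) must divide a_i - a_j for every pair.
Merge one congruence at a time:
  Start: x ≡ 9 (mod 14).
  Combine with x ≡ 5 (mod 8): gcd(14, 8) = 2; 5 - 9 = -4, which IS divisible by 2, so compatible.
    Write x = 9 + 14·t and substitute into x ≡ 5 (mod 8): 14·t ≡ 5 − 9 = -4 (mod 8).
    Divide the congruence (and modulus) by g = 2: 7·t ≡ -2 (mod 4).
    Reduce coefficients mod 4: 3·t ≡ 2 (mod 4).
    The inverse of 3 mod 4 is 3 (since 3·3 = 9 = 2·4 + 1), so t ≡ 3·2 = 6 ≡ 2 (mod 4).
    Then x = 9 + 14·2 = 37, valid modulo lcm(14, 8) = 56: x ≡ 37 (mod 56).
  Combine with x ≡ 3 (mod 6): gcd(56, 6) = 2; 3 - 37 = -34, which IS divisible by 2, so compatible.
    Write x = 37 + 56·t and substitute into x ≡ 3 (mod 6): 56·t ≡ 3 − 37 = -34 (mod 6).
    Divide the congruence (and modulus) by g = 2: 28·t ≡ -17 (mod 3).
    Reduce coefficients mod 3: 1·t ≡ 1 (mod 3).
    So t ≡ 1 (mod 3).
    Then x = 37 + 56·1 = 93, valid modulo lcm(56, 6) = 168: x ≡ 93 (mod 168).
Verify: 93 mod 14 = 9, 93 mod 8 = 5, 93 mod 6 = 3.

x ≡ 93 (mod 168).


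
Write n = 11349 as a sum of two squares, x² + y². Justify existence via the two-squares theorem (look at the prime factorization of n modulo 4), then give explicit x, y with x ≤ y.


Step 1: Factor n = 11349 = 3^2 · 13 · 97.
Step 2: Check the mod-4 condition on each prime factor: 3 ≡ 3 (mod 4), exponent 2 (must be even); 13 ≡ 1 (mod 4), exponent 1; 97 ≡ 1 (mod 4), exponent 1.
All primes ≡ 3 (mod 4) appear to even exponent (or don't appear), so by the two-squares theorem n IS expressible as a sum of two squares.
Step 3: Build a representation. Group n = k² · m with k = 3 and m = 13 · 97 = 1261 (a product of primes ≡ 1 (mod 4)); a representation of m scales to one of n via (k·x)² + (k·y)² = k²(x² + y²). Each prime p ≡ 1 (mod 4) is itself a sum of two squares; find a² by testing p − a² for a perfect square:
  13: 13 − 1² = 12, 13 − 2² = 9 = 3² ⇒ 13 = 2² + 3².
  97: 97 − 1² = 96, 97 − 2² = 93, 97 − 3² = 88, 97 − 4² = 81 = 9² ⇒ 97 = 4² + 9².
  Combine using the Brahmagupta–Fibonacci identity (a² + b²)(c² + d²) = (ac − bd)² + (ad + bc)² = (ac + bd)² + (ad − bc)²:
  13 · 97 = 1261: from (2² + 3²)(4² + 9²), take (2·4 − 3·9, 2·9 + 3·4) = (8 − 27, 18 + 12) = (-19, 30); dropping signs (only squares matter) gives (19, 30); check 19² + 30² = 361 + 900 = 1261 ✓.
  Scale by k = 3: (3·19, 3·30) = (57, 90).
Step 4: Order so x ≤ y and verify: 57² + 90² = 3249 + 8100 = 11349 = n. ✓

n = 11349 = 57² + 90² (one valid representation with x ≤ y).


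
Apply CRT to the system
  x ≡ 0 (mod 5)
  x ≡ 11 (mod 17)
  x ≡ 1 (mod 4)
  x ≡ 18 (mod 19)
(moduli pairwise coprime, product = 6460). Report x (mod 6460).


Product of moduli M = 5 · 17 · 4 · 19 = 6460.
Merge one congruence at a time:
  Start: x ≡ 0 (mod 5).
  Combine with x ≡ 11 (mod 17); new modulus lcm = 85.
    Write x = 0 + 5·t and substitute into x ≡ 11 (mod 17): 5·t ≡ 11 − 0 = 11 (mod 17).
    The inverse of 5 mod 17 is 7 (since 5·7 = 35 = 2·17 + 1), so t ≡ 7·11 = 77 ≡ 9 (mod 17).
    Then x = 0 + 5·9 = 45, valid modulo lcm(5, 17) = 85: x ≡ 45 (mod 85).
  Combine with x ≡ 1 (mod 4); new modulus lcm = 340.
    Write x = 45 + 85·t and substitute into x ≡ 1 (mod 4): 85·t ≡ 1 − 45 = -44 (mod 4).
    Reduce coefficients mod 4: 1·t ≡ 0 (mod 4).
    So t ≡ 0 (mod 4).
    Then x = 45 + 85·0 = 45, valid modulo lcm(85, 4) = 340: x ≡ 45 (mod 340).
  Combine with x ≡ 18 (mod 19); new modulus lcm = 6460.
    Write x = 45 + 340·t and substitute into x ≡ 18 (mod 19): 340·t ≡ 18 − 45 = -27 (mod 19).
    Reduce coefficients mod 19: 17·t ≡ 11 (mod 19).
    The inverse of 17 mod 19 is 9 (since 17·9 = 153 = 8·19 + 1), so t ≡ 9·11 = 99 ≡ 4 (mod 19).
    Then x = 45 + 340·4 = 1405, valid modulo lcm(340, 19) = 6460: x ≡ 1405 (mod 6460).
Verify against each original: 1405 mod 5 = 0, 1405 mod 17 = 11, 1405 mod 4 = 1, 1405 mod 19 = 18.

x ≡ 1405 (mod 6460).


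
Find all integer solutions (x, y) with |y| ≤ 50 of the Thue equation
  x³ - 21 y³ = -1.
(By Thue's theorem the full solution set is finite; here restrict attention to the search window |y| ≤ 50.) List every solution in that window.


The equation is x³ - 21y³ = -1. For fixed y, x³ = 21·y³ − 1, so a solution requires the RHS to be a perfect cube.
Strategy: iterate y from -50 to 50, compute RHS = 21·y³ − 1, and check whether it is a (positive or negative) perfect cube.
Check small values of y:
  y = 0: RHS = -1 = (-1)³ ⇒ x = -1 works.
  y = 1: RHS = 20 is not a perfect cube.
  y = -1: RHS = -22 is not a perfect cube.
  y = 2: RHS = 167 is not a perfect cube.
  y = -2: RHS = -169 is not a perfect cube.
  y = 3: RHS = 566 is not a perfect cube.
  y = -3: RHS = -568 is not a perfect cube.
Continuing the search up to |y| = 50 finds no further solutions beyond those listed.
Collected solutions: (-1, 0).

Solutions (with |y| ≤ 50): (-1, 0).


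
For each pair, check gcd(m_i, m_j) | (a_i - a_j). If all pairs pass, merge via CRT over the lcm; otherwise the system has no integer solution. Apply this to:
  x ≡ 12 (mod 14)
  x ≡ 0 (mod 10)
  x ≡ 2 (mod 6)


Moduli 14, 10, 6 are not pairwise coprime, so CRT works modulo lcm(m_i) when all pairwise compatibility conditions hold.
Pairwise compatibility: gcd(m_i, m_j) must divide a_i - a_j for every pair.
Merge one congruence at a time:
  Start: x ≡ 12 (mod 14).
  Combine with x ≡ 0 (mod 10): gcd(14, 10) = 2; 0 - 12 = -12, which IS divisible by 2, so compatible.
    Write x = 12 + 14·t and substitute into x ≡ 0 (mod 10): 14·t ≡ 0 − 12 = -12 (mod 10).
    Divide the congruence (and modulus) by g = 2: 7·t ≡ -6 (mod 5).
    Reduce coefficients mod 5: 2·t ≡ 4 (mod 5).
    The inverse of 2 mod 5 is 3 (since 2·3 = 6 = 1·5 + 1), so t ≡ 3·4 = 12 ≡ 2 (mod 5).
    Then x = 12 + 14·2 = 40, valid modulo lcm(14, 10) = 70: x ≡ 40 (mod 70).
  Combine with x ≡ 2 (mod 6): gcd(70, 6) = 2; 2 - 40 = -38, which IS divisible by 2, so compatible.
    Write x = 40 + 70·t and substitute into x ≡ 2 (mod 6): 70·t ≡ 2 − 40 = -38 (mod 6).
    Divide the congruence (and modulus) by g = 2: 35·t ≡ -19 (mod 3).
    Reduce coefficients mod 3: 2·t ≡ 2 (mod 3).
    The inverse of 2 mod 3 is 2 (since 2·2 = 4 = 1·3 + 1), so t ≡ 2·2 = 4 ≡ 1 (mod 3).
    Then x = 40 + 70·1 = 110, valid modulo lcm(70, 6) = 210: x ≡ 110 (mod 210).
Verify: 110 mod 14 = 12, 110 mod 10 = 0, 110 mod 6 = 2.

x ≡ 110 (mod 210).


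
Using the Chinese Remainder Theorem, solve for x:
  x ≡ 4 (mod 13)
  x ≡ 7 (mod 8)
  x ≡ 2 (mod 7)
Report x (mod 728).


Moduli 13, 8, 7 are pairwise coprime; by CRT there is a unique solution modulo M = 13 · 8 · 7 = 728.
Solve pairwise, accumulating the modulus:
  Start with x ≡ 4 (mod 13).
  Combine with x ≡ 7 (mod 8): since gcd(13, 8) = 1, we get a unique residue mod 104.
    Write x = 4 + 13·t and substitute into x ≡ 7 (mod 8): 13·t ≡ 7 − 4 = 3 (mod 8).
    Reduce coefficients mod 8: 5·t ≡ 3 (mod 8).
    The inverse of 5 mod 8 is 5 (since 5·5 = 25 = 3·8 + 1), so t ≡ 5·3 = 15 ≡ 7 (mod 8).
    Then x = 4 + 13·7 = 95, valid modulo lcm(13, 8) = 104: x ≡ 95 (mod 104).
  Combine with x ≡ 2 (mod 7): since gcd(104, 7) = 1, we get a unique residue mod 728.
    Write x = 95 + 104·t and substitute into x ≡ 2 (mod 7): 104·t ≡ 2 − 95 = -93 (mod 7).
    Reduce coefficients mod 7: 6·t ≡ 5 (mod 7).
    The inverse of 6 mod 7 is 6 (since 6·6 = 36 = 5·7 + 1), so t ≡ 6·5 = 30 ≡ 2 (mod 7).
    Then x = 95 + 104·2 = 303, valid modulo lcm(104, 7) = 728: x ≡ 303 (mod 728).
Verify: 303 mod 13 = 4 ✓, 303 mod 8 = 7 ✓, 303 mod 7 = 2 ✓.

x ≡ 303 (mod 728).


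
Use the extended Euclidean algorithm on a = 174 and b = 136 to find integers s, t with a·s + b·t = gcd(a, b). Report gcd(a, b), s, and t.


Euclidean algorithm on (174, 136) — divide until remainder is 0:
  174 = 1 · 136 + 38
  136 = 3 · 38 + 22
  38 = 1 · 22 + 16
  22 = 1 · 16 + 6
  16 = 2 · 6 + 4
  6 = 1 · 4 + 2
  4 = 2 · 2 + 0
gcd(174, 136) = 2.
Track Bezout coefficients alongside the remainders: start with r₀ = 174 = a·1 + b·0 (s = 1, t = 0) and r₁ = 136 = a·0 + b·1 (s = 0, t = 1); each new remainder r_{k+1} = r_{k-1} − q_k·r_k inherits s_{k+1} = s_{k-1} − q_k·s_k, t_{k+1} = t_{k-1} − q_k·t_k, so r_k = a·s_k + b·t_k at every step:
  q = 1: r = 38, s = 1 − 1·0 = 1, t = 0 − 1·1 = -1  (check: 174·1 + 136·(-1) = 38)
  q = 3: r = 22, s = 0 − 3·1 = -3, t = 1 − 3·(-1) = 4  (check: 174·(-3) + 136·4 = 22)
  q = 1: r = 16, s = 1 − 1·(-3) = 4, t = -1 − 1·4 = -5  (check: 174·4 + 136·(-5) = 16)
  q = 1: r = 6, s = -3 − 1·4 = -7, t = 4 − 1·(-5) = 9  (check: 174·(-7) + 136·9 = 6)
  q = 2: r = 4, s = 4 − 2·(-7) = 18, t = -5 − 2·9 = -23  (check: 174·18 + 136·(-23) = 4)
  q = 1: r = 2, s = -7 − 1·18 = -25, t = 9 − 1·(-23) = 32  (check: 174·(-25) + 136·32 = 2)
The row with r = 2 (the gcd) gives the Bezout coefficients s = -25, t = 32.
Result: 174 · (-25) + 136 · (32) = 2.

gcd(174, 136) = 2; s = -25, t = 32 (check: 174·(-25) + 136·32 = 2).


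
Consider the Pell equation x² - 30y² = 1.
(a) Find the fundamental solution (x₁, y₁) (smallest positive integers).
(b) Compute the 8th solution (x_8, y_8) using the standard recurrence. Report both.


Step 1: Find the fundamental solution (x₁, y₁) of x² - 30y² = 1.
  Expand √30 as a continued fraction. a₀ = ⌊√30⌋ = 5; iterate m_{k+1} = d_k·a_k − m_k, d_{k+1} = (30 − m_{k+1}²)/d_k, a_{k+1} = ⌊(a₀ + m_{k+1})/d_{k+1}⌋ (starting m₀ = 0, d₀ = 1), with convergents p_k = a_k·p_{k-1} + p_{k-2}, q_k = a_k·q_{k-1} + q_{k-2} (p₋₁ = 1, q₋₁ = 0):
  k = 0: a₀ = 5; p₀/q₀ = 5/1; p₀² − 30·q₀² = 25 − 30 = -5.
  k = 1: m = 5, d = 5, a = ⌊(5 + 5)/5⌋ = 2; p/q = (2·5 + 1)/(2·1 + 0) = 11/2; p² − 30·q² = 121 − 120 = 1.
  The first convergent with p² − 30·q² = 1 gives the fundamental solution (x₁, y₁) = (11, 2).
Step 2: Apply the recurrence (x_{n+1}, y_{n+1}) = (x₁x_n + 30y₁y_n, x₁y_n + y₁x_n) repeatedly.
  From (x_1, y_1) = (11, 2): x_2 = 11·11 + 30·2·2 = 241; y_2 = 11·2 + 2·11 = 44.
  From (x_2, y_2) = (241, 44): x_3 = 11·241 + 30·2·44 = 5291; y_3 = 11·44 + 2·241 = 966.
  From (x_3, y_3) = (5291, 966): x_4 = 11·5291 + 30·2·966 = 116161; y_4 = 11·966 + 2·5291 = 21208.
  From (x_4, y_4) = (116161, 21208): x_5 = 11·116161 + 30·2·21208 = 2550251; y_5 = 11·21208 + 2·116161 = 465610.
  From (x_5, y_5) = (2550251, 465610): x_6 = 11·2550251 + 30·2·465610 = 55989361; y_6 = 11·465610 + 2·2550251 = 10222212.
  From (x_6, y_6) = (55989361, 10222212): x_7 = 11·55989361 + 30·2·10222212 = 1229215691; y_7 = 11·10222212 + 2·55989361 = 224423054.
  From (x_7, y_7) = (1229215691, 224423054): x_8 = 11·1229215691 + 30·2·224423054 = 26986755841; y_8 = 11·224423054 + 2·1229215691 = 4927084976.
Step 3: Verify x_8² - 30·y_8² = 728284990821747617281 - 728284990821747617280 = 1 (should be 1). ✓

(x_1, y_1) = (11, 2); (x_8, y_8) = (26986755841, 4927084976).


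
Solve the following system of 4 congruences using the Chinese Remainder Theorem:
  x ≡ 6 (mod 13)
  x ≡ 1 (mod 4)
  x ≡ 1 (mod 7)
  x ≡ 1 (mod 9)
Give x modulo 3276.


Product of moduli M = 13 · 4 · 7 · 9 = 3276.
Merge one congruence at a time:
  Start: x ≡ 6 (mod 13).
  Combine with x ≡ 1 (mod 4); new modulus lcm = 52.
    Write x = 6 + 13·t and substitute into x ≡ 1 (mod 4): 13·t ≡ 1 − 6 = -5 (mod 4).
    Reduce coefficients mod 4: 1·t ≡ 3 (mod 4).
    So t ≡ 3 (mod 4).
    Then x = 6 + 13·3 = 45, valid modulo lcm(13, 4) = 52: x ≡ 45 (mod 52).
  Combine with x ≡ 1 (mod 7); new modulus lcm = 364.
    Write x = 45 + 52·t and substitute into x ≡ 1 (mod 7): 52·t ≡ 1 − 45 = -44 (mod 7).
    Reduce coefficients mod 7: 3·t ≡ 5 (mod 7).
    The inverse of 3 mod 7 is 5 (since 3·5 = 15 = 2·7 + 1), so t ≡ 5·5 = 25 ≡ 4 (mod 7).
    Then x = 45 + 52·4 = 253, valid modulo lcm(52, 7) = 364: x ≡ 253 (mod 364).
  Combine with x ≡ 1 (mod 9); new modulus lcm = 3276.
    Write x = 253 + 364·t and substitute into x ≡ 1 (mod 9): 364·t ≡ 1 − 253 = -252 (mod 9).
    Reduce coefficients mod 9: 4·t ≡ 0 (mod 9).
    The inverse of 4 mod 9 is 7 (since 4·7 = 28 = 3·9 + 1), so t ≡ 7·0 = 0 ≡ 0 (mod 9).
    Then x = 253 + 364·0 = 253, valid modulo lcm(364, 9) = 3276: x ≡ 253 (mod 3276).
Verify against each original: 253 mod 13 = 6, 253 mod 4 = 1, 253 mod 7 = 1, 253 mod 9 = 1.

x ≡ 253 (mod 3276).


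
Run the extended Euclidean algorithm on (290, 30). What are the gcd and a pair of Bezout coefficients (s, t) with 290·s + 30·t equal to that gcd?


Euclidean algorithm on (290, 30) — divide until remainder is 0:
  290 = 9 · 30 + 20
  30 = 1 · 20 + 10
  20 = 2 · 10 + 0
gcd(290, 30) = 10.
Track Bezout coefficients alongside the remainders: start with r₀ = 290 = a·1 + b·0 (s = 1, t = 0) and r₁ = 30 = a·0 + b·1 (s = 0, t = 1); each new remainder r_{k+1} = r_{k-1} − q_k·r_k inherits s_{k+1} = s_{k-1} − q_k·s_k, t_{k+1} = t_{k-1} − q_k·t_k, so r_k = a·s_k + b·t_k at every step:
  q = 9: r = 20, s = 1 − 9·0 = 1, t = 0 − 9·1 = -9  (check: 290·1 + 30·(-9) = 20)
  q = 1: r = 10, s = 0 − 1·1 = -1, t = 1 − 1·(-9) = 10  (check: 290·(-1) + 30·10 = 10)
The row with r = 10 (the gcd) gives the Bezout coefficients s = -1, t = 10.
Result: 290 · (-1) + 30 · (10) = 10.

gcd(290, 30) = 10; s = -1, t = 10 (check: 290·(-1) + 30·10 = 10).


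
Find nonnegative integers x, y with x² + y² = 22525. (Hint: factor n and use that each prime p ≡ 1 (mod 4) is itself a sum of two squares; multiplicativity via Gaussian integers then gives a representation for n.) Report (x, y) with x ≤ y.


Step 1: Factor n = 22525 = 5^2 · 17 · 53.
Step 2: Check the mod-4 condition on each prime factor: 5 ≡ 1 (mod 4), exponent 2; 17 ≡ 1 (mod 4), exponent 1; 53 ≡ 1 (mod 4), exponent 1.
All primes ≡ 3 (mod 4) appear to even exponent (or don't appear), so by the two-squares theorem n IS expressible as a sum of two squares.
Step 3: Build a representation. Group n = k² · m with k = 5 and m = 17 · 53 = 901 (a product of primes ≡ 1 (mod 4)); a representation of m scales to one of n via (k·x)² + (k·y)² = k²(x² + y²). Each prime p ≡ 1 (mod 4) is itself a sum of two squares; find a² by testing p − a² for a perfect square:
  17: 17 − 1² = 16 = 4² ⇒ 17 = 1² + 4².
  53: 53 − 1² = 52, 53 − 2² = 49 = 7² ⇒ 53 = 2² + 7².
  Combine using the Brahmagupta–Fibonacci identity (a² + b²)(c² + d²) = (ac − bd)² + (ad + bc)² = (ac + bd)² + (ad − bc)²:
  17 · 53 = 901: from (1² + 4²)(2² + 7²), take (1·2 − 4·7, 1·7 + 4·2) = (2 − 28, 7 + 8) = (-26, 15); dropping signs (only squares matter) gives (26, 15); check 26² + 15² = 676 + 225 = 901 ✓.
  Scale by k = 5: (5·26, 5·15) = (130, 75).
Step 4: Order so x ≤ y and verify: 75² + 130² = 5625 + 16900 = 22525 = n. ✓

n = 22525 = 75² + 130² (one valid representation with x ≤ y).


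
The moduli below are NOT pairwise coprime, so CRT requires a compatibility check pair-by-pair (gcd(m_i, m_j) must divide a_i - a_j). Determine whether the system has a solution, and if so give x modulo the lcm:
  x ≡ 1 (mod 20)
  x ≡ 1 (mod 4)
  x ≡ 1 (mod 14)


Moduli 20, 4, 14 are not pairwise coprime, so CRT works modulo lcm(m_i) when all pairwise compatibility conditions hold.
Pairwise compatibility: gcd(m_i, m_j) must divide a_i - a_j for every pair.
Merge one congruence at a time:
  Start: x ≡ 1 (mod 20).
  Combine with x ≡ 1 (mod 4): gcd(20, 4) = 4; 1 - 1 = 0, which IS divisible by 4, so compatible.
    Write x = 1 + 20·t and substitute into x ≡ 1 (mod 4): 20·t ≡ 1 − 1 = 0 (mod 4).
    Divide the congruence (and modulus) by g = 4: 5·t ≡ 0 (mod 1).
    Modulo 1 every t works; take t = 0.
    Then x = 1 + 20·0 = 1, valid modulo lcm(20, 4) = 20: x ≡ 1 (mod 20).
  Combine with x ≡ 1 (mod 14): gcd(20, 14) = 2; 1 - 1 = 0, which IS divisible by 2, so compatible.
    Write x = 1 + 20·t and substitute into x ≡ 1 (mod 14): 20·t ≡ 1 − 1 = 0 (mod 14).
    Divide the congruence (and modulus) by g = 2: 10·t ≡ 0 (mod 7).
    Reduce coefficients mod 7: 3·t ≡ 0 (mod 7).
    The inverse of 3 mod 7 is 5 (since 3·5 = 15 = 2·7 + 1), so t ≡ 5·0 = 0 ≡ 0 (mod 7).
    Then x = 1 + 20·0 = 1, valid modulo lcm(20, 14) = 140: x ≡ 1 (mod 140).
Verify: 1 mod 20 = 1, 1 mod 4 = 1, 1 mod 14 = 1.

x ≡ 1 (mod 140).


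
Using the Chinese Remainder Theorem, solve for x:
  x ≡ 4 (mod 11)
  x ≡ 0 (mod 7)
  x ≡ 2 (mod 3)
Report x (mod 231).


Moduli 11, 7, 3 are pairwise coprime; by CRT there is a unique solution modulo M = 11 · 7 · 3 = 231.
Solve pairwise, accumulating the modulus:
  Start with x ≡ 4 (mod 11).
  Combine with x ≡ 0 (mod 7): since gcd(11, 7) = 1, we get a unique residue mod 77.
    Write x = 4 + 11·t and substitute into x ≡ 0 (mod 7): 11·t ≡ 0 − 4 = -4 (mod 7).
    Reduce coefficients mod 7: 4·t ≡ 3 (mod 7).
    The inverse of 4 mod 7 is 2 (since 4·2 = 8 = 1·7 + 1), so t ≡ 2·3 = 6 ≡ 6 (mod 7).
    Then x = 4 + 11·6 = 70, valid modulo lcm(11, 7) = 77: x ≡ 70 (mod 77).
  Combine with x ≡ 2 (mod 3): since gcd(77, 3) = 1, we get a unique residue mod 231.
    Write x = 70 + 77·t and substitute into x ≡ 2 (mod 3): 77·t ≡ 2 − 70 = -68 (mod 3).
    Reduce coefficients mod 3: 2·t ≡ 1 (mod 3).
    The inverse of 2 mod 3 is 2 (since 2·2 = 4 = 1·3 + 1), so t ≡ 2·1 = 2 ≡ 2 (mod 3).
    Then x = 70 + 77·2 = 224, valid modulo lcm(77, 3) = 231: x ≡ 224 (mod 231).
Verify: 224 mod 11 = 4 ✓, 224 mod 7 = 0 ✓, 224 mod 3 = 2 ✓.

x ≡ 224 (mod 231).


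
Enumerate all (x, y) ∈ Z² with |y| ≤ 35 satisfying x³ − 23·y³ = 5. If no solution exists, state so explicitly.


The equation is x³ - 23y³ = 5. For fixed y, x³ = 23·y³ + 5, so a solution requires the RHS to be a perfect cube.
Strategy: iterate y from -35 to 35, compute RHS = 23·y³ + 5, and check whether it is a (positive or negative) perfect cube.
Check small values of y:
  y = 0: RHS = 5 is not a perfect cube.
  y = 1: RHS = 28 is not a perfect cube.
  y = -1: RHS = -18 is not a perfect cube.
  y = 2: RHS = 189 is not a perfect cube.
  y = -2: RHS = -179 is not a perfect cube.
  y = 3: RHS = 626 is not a perfect cube.
  y = -3: RHS = -616 is not a perfect cube.
Continuing the search up to |y| = 35 finds no solutions either.
No (x, y) in the scanned range satisfies the equation.

No integer solutions with |y| ≤ 35.


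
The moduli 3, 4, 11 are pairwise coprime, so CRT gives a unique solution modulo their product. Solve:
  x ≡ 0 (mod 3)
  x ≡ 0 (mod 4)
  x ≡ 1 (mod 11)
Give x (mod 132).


Moduli 3, 4, 11 are pairwise coprime; by CRT there is a unique solution modulo M = 3 · 4 · 11 = 132.
Solve pairwise, accumulating the modulus:
  Start with x ≡ 0 (mod 3).
  Combine with x ≡ 0 (mod 4): since gcd(3, 4) = 1, we get a unique residue mod 12.
    Write x = 0 + 3·t and substitute into x ≡ 0 (mod 4): 3·t ≡ 0 − 0 = 0 (mod 4).
    The inverse of 3 mod 4 is 3 (since 3·3 = 9 = 2·4 + 1), so t ≡ 3·0 = 0 ≡ 0 (mod 4).
    Then x = 0 + 3·0 = 0, valid modulo lcm(3, 4) = 12: x ≡ 0 (mod 12).
  Combine with x ≡ 1 (mod 11): since gcd(12, 11) = 1, we get a unique residue mod 132.
    Write x = 0 + 12·t and substitute into x ≡ 1 (mod 11): 12·t ≡ 1 − 0 = 1 (mod 11).
    Reduce coefficients mod 11: 1·t ≡ 1 (mod 11).
    So t ≡ 1 (mod 11).
    Then x = 0 + 12·1 = 12, valid modulo lcm(12, 11) = 132: x ≡ 12 (mod 132).
Verify: 12 mod 3 = 0 ✓, 12 mod 4 = 0 ✓, 12 mod 11 = 1 ✓.

x ≡ 12 (mod 132).


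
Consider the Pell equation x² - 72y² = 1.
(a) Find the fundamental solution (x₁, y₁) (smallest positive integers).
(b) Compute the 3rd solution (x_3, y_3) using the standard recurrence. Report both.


Step 1: Find the fundamental solution (x₁, y₁) of x² - 72y² = 1.
  Expand √72 as a continued fraction. a₀ = ⌊√72⌋ = 8; iterate m_{k+1} = d_k·a_k − m_k, d_{k+1} = (72 − m_{k+1}²)/d_k, a_{k+1} = ⌊(a₀ + m_{k+1})/d_{k+1}⌋ (starting m₀ = 0, d₀ = 1), with convergents p_k = a_k·p_{k-1} + p_{k-2}, q_k = a_k·q_{k-1} + q_{k-2} (p₋₁ = 1, q₋₁ = 0):
  k = 0: a₀ = 8; p₀/q₀ = 8/1; p₀² − 72·q₀² = 64 − 72 = -8.
  k = 1: m = 8, d = 8, a = ⌊(8 + 8)/8⌋ = 2; p/q = (2·8 + 1)/(2·1 + 0) = 17/2; p² − 72·q² = 289 − 288 = 1.
  The first convergent with p² − 72·q² = 1 gives the fundamental solution (x₁, y₁) = (17, 2).
Step 2: Apply the recurrence (x_{n+1}, y_{n+1}) = (x₁x_n + 72y₁y_n, x₁y_n + y₁x_n) repeatedly.
  From (x_1, y_1) = (17, 2): x_2 = 17·17 + 72·2·2 = 577; y_2 = 17·2 + 2·17 = 68.
  From (x_2, y_2) = (577, 68): x_3 = 17·577 + 72·2·68 = 19601; y_3 = 17·68 + 2·577 = 2310.
Step 3: Verify x_3² - 72·y_3² = 384199201 - 384199200 = 1 (should be 1). ✓

(x_1, y_1) = (17, 2); (x_3, y_3) = (19601, 2310).


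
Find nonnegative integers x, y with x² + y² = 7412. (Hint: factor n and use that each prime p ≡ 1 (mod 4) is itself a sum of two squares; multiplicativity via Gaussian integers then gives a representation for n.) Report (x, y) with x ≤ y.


Step 1: Factor n = 7412 = 2^2 · 17 · 109.
Step 2: Check the mod-4 condition on each prime factor: 2 = 2 (special); 17 ≡ 1 (mod 4), exponent 1; 109 ≡ 1 (mod 4), exponent 1.
All primes ≡ 3 (mod 4) appear to even exponent (or don't appear), so by the two-squares theorem n IS expressible as a sum of two squares.
Step 3: Build a representation. Group n = k² · m with k = 2 and m = 17 · 109 = 1853 (a product of primes ≡ 1 (mod 4)); a representation of m scales to one of n via (k·x)² + (k·y)² = k²(x² + y²). Each prime p ≡ 1 (mod 4) is itself a sum of two squares; find a² by testing p − a² for a perfect square:
  17: 17 − 1² = 16 = 4² ⇒ 17 = 1² + 4².
  109: 109 − 1² = 108, 109 − 2² = 105, 109 − 3² = 100 = 10² ⇒ 109 = 3² + 10².
  Combine using the Brahmagupta–Fibonacci identity (a² + b²)(c² + d²) = (ac − bd)² + (ad + bc)² = (ac + bd)² + (ad − bc)²:
  17 · 109 = 1853: from (1² + 4²)(3² + 10²), take (1·3 − 4·10, 1·10 + 4·3) = (3 − 40, 10 + 12) = (-37, 22); dropping signs (only squares matter) gives (37, 22); check 37² + 22² = 1369 + 484 = 1853 ✓.
  Scale by k = 2: (2·37, 2·22) = (74, 44).
Step 4: Order so x ≤ y and verify: 44² + 74² = 1936 + 5476 = 7412 = n. ✓

n = 7412 = 44² + 74² (one valid representation with x ≤ y).


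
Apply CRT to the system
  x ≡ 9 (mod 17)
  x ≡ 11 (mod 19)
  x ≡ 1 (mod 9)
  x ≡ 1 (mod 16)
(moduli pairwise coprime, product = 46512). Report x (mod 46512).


Product of moduli M = 17 · 19 · 9 · 16 = 46512.
Merge one congruence at a time:
  Start: x ≡ 9 (mod 17).
  Combine with x ≡ 11 (mod 19); new modulus lcm = 323.
    Write x = 9 + 17·t and substitute into x ≡ 11 (mod 19): 17·t ≡ 11 − 9 = 2 (mod 19).
    The inverse of 17 mod 19 is 9 (since 17·9 = 153 = 8·19 + 1), so t ≡ 9·2 = 18 ≡ 18 (mod 19).
    Then x = 9 + 17·18 = 315, valid modulo lcm(17, 19) = 323: x ≡ 315 (mod 323).
  Combine with x ≡ 1 (mod 9); new modulus lcm = 2907.
    Write x = 315 + 323·t and substitute into x ≡ 1 (mod 9): 323·t ≡ 1 − 315 = -314 (mod 9).
    Reduce coefficients mod 9: 8·t ≡ 1 (mod 9).
    The inverse of 8 mod 9 is 8 (since 8·8 = 64 = 7·9 + 1), so t ≡ 8·1 = 8 ≡ 8 (mod 9).
    Then x = 315 + 323·8 = 2899, valid modulo lcm(323, 9) = 2907: x ≡ 2899 (mod 2907).
  Combine with x ≡ 1 (mod 16); new modulus lcm = 46512.
    Write x = 2899 + 2907·t and substitute into x ≡ 1 (mod 16): 2907·t ≡ 1 − 2899 = -2898 (mod 16).
    Reduce coefficients mod 16: 11·t ≡ 14 (mod 16).
    The inverse of 11 mod 16 is 3 (since 11·3 = 33 = 2·16 + 1), so t ≡ 3·14 = 42 ≡ 10 (mod 16).
    Then x = 2899 + 2907·10 = 31969, valid modulo lcm(2907, 16) = 46512: x ≡ 31969 (mod 46512).
Verify against each original: 31969 mod 17 = 9, 31969 mod 19 = 11, 31969 mod 9 = 1, 31969 mod 16 = 1.

x ≡ 31969 (mod 46512).
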